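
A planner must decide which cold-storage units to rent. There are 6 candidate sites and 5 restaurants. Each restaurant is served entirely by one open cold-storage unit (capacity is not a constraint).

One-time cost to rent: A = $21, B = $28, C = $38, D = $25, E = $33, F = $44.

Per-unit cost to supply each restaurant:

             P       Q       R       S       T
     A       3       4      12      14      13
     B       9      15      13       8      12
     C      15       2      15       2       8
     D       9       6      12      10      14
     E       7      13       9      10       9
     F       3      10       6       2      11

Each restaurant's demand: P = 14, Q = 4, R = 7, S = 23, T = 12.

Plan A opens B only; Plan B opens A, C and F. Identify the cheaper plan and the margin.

Plan B is cheaper by 296.

Plan A: {B}: P→B 9·14=126, Q→B 15·4=60, R→B 13·7=91, S→B 8·23=184, T→B 12·12=144. Service 605; fixed 28; total 633.
Plan B: {A, C, F}: P→A 3·14=42, Q→C 2·4=8, R→F 6·7=42, S→C 2·23=46, T→C 8·12=96. Service 234; fixed 103; total 337.
Difference: |633 − 337| = 296.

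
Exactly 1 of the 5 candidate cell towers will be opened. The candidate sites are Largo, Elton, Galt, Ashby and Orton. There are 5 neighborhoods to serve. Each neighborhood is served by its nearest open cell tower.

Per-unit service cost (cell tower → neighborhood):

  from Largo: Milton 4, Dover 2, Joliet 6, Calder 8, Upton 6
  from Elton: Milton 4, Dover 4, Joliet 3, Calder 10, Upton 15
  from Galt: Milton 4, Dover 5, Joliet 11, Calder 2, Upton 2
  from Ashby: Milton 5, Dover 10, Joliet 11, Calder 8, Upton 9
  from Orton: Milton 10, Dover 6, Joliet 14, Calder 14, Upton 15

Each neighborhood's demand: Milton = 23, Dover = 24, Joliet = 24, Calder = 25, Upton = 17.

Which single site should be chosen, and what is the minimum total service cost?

Choose Galt only; total service cost 560.

With exactly 1 open, each neighborhood uses its cheapest among the chosen.
{Galt}: Milton→Galt 4·23=92, Dover→Galt 5·24=120, Joliet→Galt 11·24=264, Calder→Galt 2·25=50, Upton→Galt 2·17=34. Service cost 560.
{Largo}: service cost 586
{Elton}: service cost 765
Among all 5 size-1 choices, {Galt} is lowest.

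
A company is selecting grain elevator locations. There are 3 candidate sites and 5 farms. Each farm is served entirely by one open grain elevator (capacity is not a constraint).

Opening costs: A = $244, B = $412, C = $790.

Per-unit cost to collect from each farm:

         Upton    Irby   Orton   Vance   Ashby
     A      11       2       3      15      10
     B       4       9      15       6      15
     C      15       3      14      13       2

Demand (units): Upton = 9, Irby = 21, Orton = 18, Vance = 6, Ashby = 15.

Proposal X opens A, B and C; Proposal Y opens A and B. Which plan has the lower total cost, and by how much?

Proposal X: {A, B, C}: Upton→B 4·9=36, Irby→A 2·21=42, Orton→A 3·18=54, Vance→B 6·6=36, Ashby→C 2·15=30. Service 198; fixed 1446; total 1644.
Proposal Y: {A, B}: Upton→B 4·9=36, Irby→A 2·21=42, Orton→A 3·18=54, Vance→B 6·6=36, Ashby→A 10·15=150. Service 318; fixed 656; total 974.
Difference: |1644 − 974| = 670.

Proposal Y is cheaper by 670.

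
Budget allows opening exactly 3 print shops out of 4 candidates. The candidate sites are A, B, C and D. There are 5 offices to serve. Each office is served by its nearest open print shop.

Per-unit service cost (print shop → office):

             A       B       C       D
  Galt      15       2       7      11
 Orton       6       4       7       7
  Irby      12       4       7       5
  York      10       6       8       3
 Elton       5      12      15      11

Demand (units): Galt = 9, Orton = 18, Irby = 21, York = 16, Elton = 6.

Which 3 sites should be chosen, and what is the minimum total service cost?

Choose A, B and D; total service cost 252.

With exactly 3 open, each office uses its cheapest among the chosen.
{A, B, D}: Galt→B 2·9=18, Orton→B 4·18=72, Irby→B 4·21=84, York→D 3·16=48, Elton→A 5·6=30. Service cost 252.
{B, C, D}: service cost 288
{A, B, C}: service cost 300
Among all 4 size-3 choices, {A, B, D} is lowest.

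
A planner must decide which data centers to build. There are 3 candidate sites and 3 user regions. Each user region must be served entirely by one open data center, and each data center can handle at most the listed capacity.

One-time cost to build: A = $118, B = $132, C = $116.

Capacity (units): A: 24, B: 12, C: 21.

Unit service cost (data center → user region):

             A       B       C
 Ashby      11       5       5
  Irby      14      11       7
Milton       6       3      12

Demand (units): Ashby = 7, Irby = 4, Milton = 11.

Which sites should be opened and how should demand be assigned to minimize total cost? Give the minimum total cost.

Minimum total cost: 317

Open {A}: Ashby→A 11·7=77, Irby→A 14·4=56, Milton→A 6·11=66.
Loads: A carries 22/24. Service 199; fixed 118; total 317.
Next best feasible plan costs 344.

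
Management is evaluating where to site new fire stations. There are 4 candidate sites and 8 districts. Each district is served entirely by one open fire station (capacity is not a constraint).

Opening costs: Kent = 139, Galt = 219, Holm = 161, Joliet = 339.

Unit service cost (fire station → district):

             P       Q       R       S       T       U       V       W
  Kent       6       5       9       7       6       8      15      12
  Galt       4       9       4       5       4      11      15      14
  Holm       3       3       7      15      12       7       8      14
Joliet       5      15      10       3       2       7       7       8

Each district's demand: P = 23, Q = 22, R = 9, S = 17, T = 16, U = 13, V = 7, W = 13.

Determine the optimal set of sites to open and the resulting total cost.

For any fixed open set, each district goes to its cheapest open site; total = fixed + service.
{Kent, Holm}: P→Holm 3·23=69, Q→Holm 3·22=66, R→Holm 7·9=63, S→Kent 7·17=119, T→Kent 6·16=96, U→Holm 7·13=91, V→Holm 8·7=56, W→Kent 12·13=156. Service 716; fixed 300; total 1016.
{Holm, Joliet}: P→Holm 3·23=69, Q→Holm 3·22=66, R→Holm 7·9=63, S→Joliet 3·17=51, T→Joliet 2·16=32, U→Holm 7·13=91, V→Joliet 7·7=49, W→Joliet 8·13=104. Service 525; fixed 500; total 1025.
{Galt, Holm}: P→Holm 3·23=69, Q→Holm 3·22=66, R→Galt 4·9=36, S→Galt 5·17=85, T→Galt 4·16=64, U→Holm 7·13=91, V→Holm 8·7=56, W→Galt 14·13=182. Service 649; fixed 380; total 1029.
{Kent, Galt, Holm, Joliet}: service 498 + fixed 858 = 1356
No other subset beats 1016.

Open Kent and Holm; minimum total cost 1016.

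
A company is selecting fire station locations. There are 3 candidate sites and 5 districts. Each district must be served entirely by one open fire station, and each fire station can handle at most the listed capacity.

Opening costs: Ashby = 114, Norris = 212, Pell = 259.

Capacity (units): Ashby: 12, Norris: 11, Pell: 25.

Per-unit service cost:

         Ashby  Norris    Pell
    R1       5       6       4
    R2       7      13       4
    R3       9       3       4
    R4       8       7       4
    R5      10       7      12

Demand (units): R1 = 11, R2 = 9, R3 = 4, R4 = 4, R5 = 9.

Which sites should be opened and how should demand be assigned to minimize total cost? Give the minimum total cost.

Minimum total cost: 771

Open {Ashby, Norris, Pell}: R1→Ashby 5·11=55, R2→Pell 4·9=36, R3→Pell 4·4=16, R4→Pell 4·4=16, R5→Norris 7·9=63.
Loads: Ashby carries 11/12, Norris carries 9/11, Pell carries 17/25. Service 186; fixed 585; total 771.
Next best feasible plan costs 776.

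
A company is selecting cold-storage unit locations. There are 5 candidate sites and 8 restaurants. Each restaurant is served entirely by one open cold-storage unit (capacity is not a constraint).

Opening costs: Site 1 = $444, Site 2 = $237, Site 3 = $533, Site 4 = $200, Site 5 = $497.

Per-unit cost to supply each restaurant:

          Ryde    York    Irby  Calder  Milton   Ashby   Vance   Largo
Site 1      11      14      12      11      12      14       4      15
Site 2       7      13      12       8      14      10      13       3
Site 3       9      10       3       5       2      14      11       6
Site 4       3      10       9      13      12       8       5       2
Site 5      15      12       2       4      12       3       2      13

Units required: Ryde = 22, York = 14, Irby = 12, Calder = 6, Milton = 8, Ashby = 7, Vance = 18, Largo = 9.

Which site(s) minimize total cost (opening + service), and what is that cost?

For any fixed open set, each restaurant goes to its cheapest open site; total = fixed + service.
{Site 4}: Ryde→Site 4 3·22=66, York→Site 4 10·14=140, Irby→Site 4 9·12=108, Calder→Site 4 13·6=78, Milton→Site 4 12·8=96, Ashby→Site 4 8·7=56, Vance→Site 4 5·18=90, Largo→Site 4 2·9=18. Service 652; fixed 200; total 852.
{Site 2, Site 4}: Ryde→Site 4 3·22=66, York→Site 4 10·14=140, Irby→Site 4 9·12=108, Calder→Site 2 8·6=48, Milton→Site 4 12·8=96, Ashby→Site 4 8·7=56, Vance→Site 4 5·18=90, Largo→Site 4 2·9=18. Service 622; fixed 437; total 1059.
{Site 4, Site 5}: service 425 + fixed 697 = 1122
{Site 1, Site 2, Site 3, Site 4, Site 5}: service 345 + fixed 1911 = 2256
No other subset beats 852.

Open Site 4 only; minimum total cost 852.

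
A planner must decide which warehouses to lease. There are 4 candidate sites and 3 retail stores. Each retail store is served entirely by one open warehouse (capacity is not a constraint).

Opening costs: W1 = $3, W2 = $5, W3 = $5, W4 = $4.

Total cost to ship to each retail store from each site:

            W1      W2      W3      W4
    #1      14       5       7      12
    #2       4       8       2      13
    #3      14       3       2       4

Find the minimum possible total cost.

For any fixed open set, each retail store goes to its cheapest open site; total = fixed + service.
{W3}: #1→W3 7, #2→W3 2, #3→W3 2. Service 11; fixed 5; total 16.
{W1, W3}: service 11 + fixed 8 = 19
{W2, W3}: #1→W2 5, #2→W3 2, #3→W3 2. Service 9; fixed 10; total 19.
{W1, W2, W3, W4}: service 9 + fixed 17 = 26
No other subset beats 16.

Minimum total cost: 16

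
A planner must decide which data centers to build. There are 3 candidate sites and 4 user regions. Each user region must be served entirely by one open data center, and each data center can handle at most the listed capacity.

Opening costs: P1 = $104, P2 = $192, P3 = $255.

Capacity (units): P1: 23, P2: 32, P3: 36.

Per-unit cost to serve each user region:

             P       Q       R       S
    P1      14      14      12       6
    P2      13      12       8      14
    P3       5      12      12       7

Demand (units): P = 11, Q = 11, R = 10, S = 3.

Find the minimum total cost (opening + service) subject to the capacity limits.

Open {P3}: P→P3 5·11=55, Q→P3 12·11=132, R→P3 12·10=120, S→P3 7·3=21.
Loads: P3 carries 35/36. Service 328; fixed 255; total 583.
Next best feasible plan costs 669.

Minimum total cost: 583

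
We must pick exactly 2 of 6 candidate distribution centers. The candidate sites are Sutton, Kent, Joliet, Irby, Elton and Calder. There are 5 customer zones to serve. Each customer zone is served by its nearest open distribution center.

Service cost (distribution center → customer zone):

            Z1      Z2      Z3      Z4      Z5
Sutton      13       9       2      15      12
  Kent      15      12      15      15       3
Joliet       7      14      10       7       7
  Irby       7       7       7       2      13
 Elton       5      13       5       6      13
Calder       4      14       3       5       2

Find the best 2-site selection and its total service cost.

With exactly 2 open, each customer zone uses its cheapest among the chosen.
{Irby, Calder}: Z1→Calder 4, Z2→Irby 7, Z3→Calder 3, Z4→Irby 2, Z5→Calder 2. Service cost 18.
{Sutton, Calder}: service cost 22
{Kent, Irby}: service cost 26
Among all 15 size-2 choices, {Irby, Calder} is lowest.

Choose Irby and Calder; total service cost 18.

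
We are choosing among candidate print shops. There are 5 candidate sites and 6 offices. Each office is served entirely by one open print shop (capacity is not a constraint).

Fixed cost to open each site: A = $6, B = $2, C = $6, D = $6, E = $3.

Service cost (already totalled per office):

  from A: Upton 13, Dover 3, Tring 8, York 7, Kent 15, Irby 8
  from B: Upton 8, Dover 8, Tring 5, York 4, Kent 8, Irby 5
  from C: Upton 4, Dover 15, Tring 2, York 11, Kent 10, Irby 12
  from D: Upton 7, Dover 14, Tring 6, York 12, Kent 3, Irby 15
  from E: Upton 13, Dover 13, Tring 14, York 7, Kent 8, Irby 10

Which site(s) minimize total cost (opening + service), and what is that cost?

Open B and C; minimum total cost 39.

For any fixed open set, each office goes to its cheapest open site; total = fixed + service.
{B, C}: Upton→C 4, Dover→B 8, Tring→C 2, York→B 4, Kent→B 8, Irby→B 5. Service 31; fixed 8; total 39.
{A, B, C}: service 26 + fixed 14 = 40
{B}: Upton→B 8, Dover→B 8, Tring→B 5, York→B 4, Kent→B 8, Irby→B 5. Service 38; fixed 2; total 40.
{A, B, C, D, E}: Upton→C 4, Dover→A 3, Tring→C 2, York→B 4, Kent→D 3, Irby→B 5. Service 21; fixed 23; total 44.
No other subset beats 39.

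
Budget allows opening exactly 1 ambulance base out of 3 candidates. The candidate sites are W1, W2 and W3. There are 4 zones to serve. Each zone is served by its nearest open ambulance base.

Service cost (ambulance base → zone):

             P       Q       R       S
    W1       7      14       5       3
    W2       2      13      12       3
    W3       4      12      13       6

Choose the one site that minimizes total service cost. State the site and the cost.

With exactly 1 open, each zone uses its cheapest among the chosen.
{W1}: P→W1 7, Q→W1 14, R→W1 5, S→W1 3. Service cost 29.
{W2}: service cost 30
{W3}: service cost 35
Among all 3 size-1 choices, {W1} is lowest.

Choose W1 only; total service cost 29.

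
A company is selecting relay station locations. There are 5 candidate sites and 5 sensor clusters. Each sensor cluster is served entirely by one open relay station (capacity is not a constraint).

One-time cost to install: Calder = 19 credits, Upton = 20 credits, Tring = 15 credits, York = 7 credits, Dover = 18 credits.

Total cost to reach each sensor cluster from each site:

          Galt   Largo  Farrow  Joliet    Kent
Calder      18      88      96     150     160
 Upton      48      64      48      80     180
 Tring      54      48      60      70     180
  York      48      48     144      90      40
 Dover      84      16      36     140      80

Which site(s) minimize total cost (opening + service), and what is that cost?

For any fixed open set, each sensor cluster goes to its cheapest open site; total = fixed + service.
{Calder, Tring, York, Dover}: Galt→Calder 18, Largo→Dover 16, Farrow→Dover 36, Joliet→Tring 70, Kent→York 40. Service 180; fixed 59; total 239.
{Calder, York, Dover}: service 200 + fixed 44 = 244
{Tring, York, Dover}: service 210 + fixed 40 = 250
{Calder, Upton, Tring, York, Dover}: service 180 + fixed 79 = 259
No other subset beats 239.

Open Calder, Tring, York and Dover; minimum total cost 239.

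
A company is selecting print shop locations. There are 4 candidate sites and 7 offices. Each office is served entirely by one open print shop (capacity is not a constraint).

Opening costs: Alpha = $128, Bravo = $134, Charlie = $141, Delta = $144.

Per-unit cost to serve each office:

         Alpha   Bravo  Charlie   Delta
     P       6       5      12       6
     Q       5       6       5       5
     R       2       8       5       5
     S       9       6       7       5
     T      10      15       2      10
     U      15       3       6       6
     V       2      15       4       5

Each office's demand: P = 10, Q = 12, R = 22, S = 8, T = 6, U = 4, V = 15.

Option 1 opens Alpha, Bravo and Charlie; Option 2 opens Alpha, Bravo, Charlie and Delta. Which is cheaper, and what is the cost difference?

Option 1: {Alpha, Bravo, Charlie}: P→Bravo 5·10=50, Q→Alpha 5·12=60, R→Alpha 2·22=44, S→Bravo 6·8=48, T→Charlie 2·6=12, U→Bravo 3·4=12, V→Alpha 2·15=30. Service 256; fixed 403; total 659.
Option 2: {Alpha, Bravo, Charlie, Delta}: P→Bravo 5·10=50, Q→Alpha 5·12=60, R→Alpha 2·22=44, S→Delta 5·8=40, T→Charlie 2·6=12, U→Bravo 3·4=12, V→Alpha 2·15=30. Service 248; fixed 547; total 795.
Difference: |659 − 795| = 136.

Option 1 is cheaper by 136.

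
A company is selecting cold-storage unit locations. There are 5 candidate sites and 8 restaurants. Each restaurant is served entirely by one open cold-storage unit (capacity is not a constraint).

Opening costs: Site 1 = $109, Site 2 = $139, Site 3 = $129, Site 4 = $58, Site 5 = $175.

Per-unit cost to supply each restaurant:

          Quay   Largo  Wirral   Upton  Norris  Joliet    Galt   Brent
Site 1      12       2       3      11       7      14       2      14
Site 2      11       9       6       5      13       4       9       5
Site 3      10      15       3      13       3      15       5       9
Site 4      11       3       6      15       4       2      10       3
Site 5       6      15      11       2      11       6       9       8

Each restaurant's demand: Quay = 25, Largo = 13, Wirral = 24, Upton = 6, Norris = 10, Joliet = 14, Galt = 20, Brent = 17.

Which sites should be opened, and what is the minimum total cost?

For any fixed open set, each restaurant goes to its cheapest open site; total = fixed + service.
{Site 1, Site 4, Site 5}: Quay→Site 5 6·25=150, Largo→Site 1 2·13=26, Wirral→Site 1 3·24=72, Upton→Site 5 2·6=12, Norris→Site 4 4·10=40, Joliet→Site 4 2·14=28, Galt→Site 1 2·20=40, Brent→Site 4 3·17=51. Service 419; fixed 342; total 761.
{Site 1, Site 4}: service 598 + fixed 167 = 765
{Site 3, Site 4}: service 648 + fixed 187 = 835
{Site 1, Site 2, Site 3, Site 4, Site 5}: service 409 + fixed 610 = 1019
No other subset beats 761.

Open Site 1, Site 4 and Site 5; minimum total cost 761.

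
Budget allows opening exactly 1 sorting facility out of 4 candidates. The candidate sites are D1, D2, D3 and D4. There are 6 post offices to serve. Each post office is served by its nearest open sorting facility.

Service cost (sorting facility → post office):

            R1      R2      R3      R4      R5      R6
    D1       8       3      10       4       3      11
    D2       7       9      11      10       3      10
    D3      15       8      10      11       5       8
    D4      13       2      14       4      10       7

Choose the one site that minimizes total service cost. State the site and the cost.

With exactly 1 open, each post office uses its cheapest among the chosen.
{D1}: R1→D1 8, R2→D1 3, R3→D1 10, R4→D1 4, R5→D1 3, R6→D1 11. Service cost 39.
{D2}: service cost 50
{D4}: service cost 50
Among all 4 size-1 choices, {D1} is lowest.

Choose D1 only; total service cost 39.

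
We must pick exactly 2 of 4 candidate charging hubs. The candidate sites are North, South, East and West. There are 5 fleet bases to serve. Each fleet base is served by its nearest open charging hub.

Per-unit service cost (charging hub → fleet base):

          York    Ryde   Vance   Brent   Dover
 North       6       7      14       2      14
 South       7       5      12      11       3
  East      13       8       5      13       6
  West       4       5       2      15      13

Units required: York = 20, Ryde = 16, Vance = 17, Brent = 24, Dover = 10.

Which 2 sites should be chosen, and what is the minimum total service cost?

Choose North and West; total service cost 372.

With exactly 2 open, each fleet base uses its cheapest among the chosen.
{North, West}: York→West 4·20=80, Ryde→West 5·16=80, Vance→West 2·17=34, Brent→North 2·24=48, Dover→West 13·10=130. Service cost 372.
{North, East}: service cost 425
{North, South}: service cost 482
Among all 6 size-2 choices, {North, West} is lowest.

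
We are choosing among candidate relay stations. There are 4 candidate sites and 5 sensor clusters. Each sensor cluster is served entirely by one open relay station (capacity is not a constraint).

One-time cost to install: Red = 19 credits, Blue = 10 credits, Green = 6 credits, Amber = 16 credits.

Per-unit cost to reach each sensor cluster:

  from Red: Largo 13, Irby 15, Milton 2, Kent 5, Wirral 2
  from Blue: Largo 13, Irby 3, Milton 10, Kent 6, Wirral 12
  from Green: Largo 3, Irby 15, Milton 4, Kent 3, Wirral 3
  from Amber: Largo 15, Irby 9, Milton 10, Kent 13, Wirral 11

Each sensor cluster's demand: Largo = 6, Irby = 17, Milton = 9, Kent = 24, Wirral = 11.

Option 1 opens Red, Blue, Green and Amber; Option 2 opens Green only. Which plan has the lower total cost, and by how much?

Option 1: {Red, Blue, Green, Amber}: Largo→Green 3·6=18, Irby→Blue 3·17=51, Milton→Red 2·9=18, Kent→Green 3·24=72, Wirral→Red 2·11=22. Service 181; fixed 51; total 232.
Option 2: {Green}: Largo→Green 3·6=18, Irby→Green 15·17=255, Milton→Green 4·9=36, Kent→Green 3·24=72, Wirral→Green 3·11=33. Service 414; fixed 6; total 420.
Difference: |232 − 420| = 188.

Option 1 is cheaper by 188.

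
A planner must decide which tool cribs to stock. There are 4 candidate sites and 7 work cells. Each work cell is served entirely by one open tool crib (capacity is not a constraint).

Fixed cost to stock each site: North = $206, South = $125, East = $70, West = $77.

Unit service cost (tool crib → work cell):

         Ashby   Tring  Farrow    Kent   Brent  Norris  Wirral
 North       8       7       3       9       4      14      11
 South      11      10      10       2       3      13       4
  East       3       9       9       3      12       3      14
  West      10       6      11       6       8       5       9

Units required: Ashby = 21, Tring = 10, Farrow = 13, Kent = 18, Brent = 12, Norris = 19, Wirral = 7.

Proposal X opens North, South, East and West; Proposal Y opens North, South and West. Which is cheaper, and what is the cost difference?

Proposal X: {North, South, East, West}: Ashby→East 3·21=63, Tring→West 6·10=60, Farrow→North 3·13=39, Kent→South 2·18=36, Brent→South 3·12=36, Norris→East 3·19=57, Wirral→South 4·7=28. Service 319; fixed 478; total 797.
Proposal Y: {North, South, West}: Ashby→North 8·21=168, Tring→West 6·10=60, Farrow→North 3·13=39, Kent→South 2·18=36, Brent→South 3·12=36, Norris→West 5·19=95, Wirral→South 4·7=28. Service 462; fixed 408; total 870.
Difference: |797 − 870| = 73.

Proposal X is cheaper by 73.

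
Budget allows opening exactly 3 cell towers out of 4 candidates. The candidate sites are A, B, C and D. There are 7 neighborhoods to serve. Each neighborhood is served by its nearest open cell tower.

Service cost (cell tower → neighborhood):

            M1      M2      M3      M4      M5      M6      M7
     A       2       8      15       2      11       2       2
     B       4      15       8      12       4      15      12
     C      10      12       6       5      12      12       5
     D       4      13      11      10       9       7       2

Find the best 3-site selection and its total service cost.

With exactly 3 open, each neighborhood uses its cheapest among the chosen.
{A, B, C}: M1→A 2, M2→A 8, M3→C 6, M4→A 2, M5→B 4, M6→A 2, M7→A 2. Service cost 26.
{A, B, D}: service cost 28
{A, C, D}: service cost 31
Among all 4 size-3 choices, {A, B, C} is lowest.

Choose A, B and C; total service cost 26.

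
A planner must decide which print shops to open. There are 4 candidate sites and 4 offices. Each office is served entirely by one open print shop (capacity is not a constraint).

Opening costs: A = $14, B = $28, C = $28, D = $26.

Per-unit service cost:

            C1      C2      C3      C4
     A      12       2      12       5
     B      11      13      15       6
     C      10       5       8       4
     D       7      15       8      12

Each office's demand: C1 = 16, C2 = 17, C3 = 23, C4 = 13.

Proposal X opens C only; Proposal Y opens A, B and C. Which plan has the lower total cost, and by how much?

Proposal X: {C}: C1→C 10·16=160, C2→C 5·17=85, C3→C 8·23=184, C4→C 4·13=52. Service 481; fixed 28; total 509.
Proposal Y: {A, B, C}: C1→C 10·16=160, C2→A 2·17=34, C3→C 8·23=184, C4→C 4·13=52. Service 430; fixed 70; total 500.
Difference: |509 − 500| = 9.

Proposal Y is cheaper by 9.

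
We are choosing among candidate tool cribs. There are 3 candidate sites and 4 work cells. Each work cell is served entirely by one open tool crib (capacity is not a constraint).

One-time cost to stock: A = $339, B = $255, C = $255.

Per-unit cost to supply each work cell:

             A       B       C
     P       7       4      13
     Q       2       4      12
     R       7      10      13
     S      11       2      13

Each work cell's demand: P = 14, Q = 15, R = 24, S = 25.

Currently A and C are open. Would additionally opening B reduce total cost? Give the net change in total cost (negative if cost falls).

Yes — net change −12 (cost falls by 12).

Current service cost with {A, C}: 571.
Adding B: each work cell re-picks its cheapest; new service cost 304, saving 267.
Extra fixed cost: 255. Net change = 255 − 267 = -12.
(Totals: 1165 → 1153.)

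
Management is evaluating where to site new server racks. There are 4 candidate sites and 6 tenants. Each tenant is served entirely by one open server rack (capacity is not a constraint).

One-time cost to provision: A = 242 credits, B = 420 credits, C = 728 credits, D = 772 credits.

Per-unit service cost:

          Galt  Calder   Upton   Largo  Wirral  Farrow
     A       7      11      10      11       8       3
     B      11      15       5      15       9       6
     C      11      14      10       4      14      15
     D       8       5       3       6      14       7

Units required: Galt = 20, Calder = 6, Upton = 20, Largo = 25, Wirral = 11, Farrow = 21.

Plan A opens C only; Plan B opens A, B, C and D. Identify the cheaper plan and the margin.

Plan A: {C}: Galt→C 11·20=220, Calder→C 14·6=84, Upton→C 10·20=200, Largo→C 4·25=100, Wirral→C 14·11=154, Farrow→C 15·21=315. Service 1073; fixed 728; total 1801.
Plan B: {A, B, C, D}: Galt→A 7·20=140, Calder→D 5·6=30, Upton→D 3·20=60, Largo→C 4·25=100, Wirral→A 8·11=88, Farrow→A 3·21=63. Service 481; fixed 2162; total 2643.
Difference: |1801 − 2643| = 842.

Plan A is cheaper by 842.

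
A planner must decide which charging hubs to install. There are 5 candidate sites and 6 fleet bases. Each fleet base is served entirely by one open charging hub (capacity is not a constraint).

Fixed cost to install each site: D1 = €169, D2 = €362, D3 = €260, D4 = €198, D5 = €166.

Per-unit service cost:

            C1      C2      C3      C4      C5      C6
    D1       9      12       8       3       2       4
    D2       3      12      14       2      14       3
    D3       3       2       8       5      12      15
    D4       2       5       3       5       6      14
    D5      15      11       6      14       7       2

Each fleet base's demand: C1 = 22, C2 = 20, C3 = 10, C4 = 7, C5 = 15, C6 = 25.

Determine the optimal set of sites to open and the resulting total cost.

For any fixed open set, each fleet base goes to its cheapest open site; total = fixed + service.
{D1, D4}: C1→D4 2·22=44, C2→D4 5·20=100, C3→D4 3·10=30, C4→D1 3·7=21, C5→D1 2·15=30, C6→D1 4·25=100. Service 325; fixed 367; total 692.
{D4, D5}: C1→D4 2·22=44, C2→D4 5·20=100, C3→D4 3·10=30, C4→D4 5·7=35, C5→D4 6·15=90, C6→D5 2·25=50. Service 349; fixed 364; total 713.
{D1, D3}: C1→D3 3·22=66, C2→D3 2·20=40, C3→D1 8·10=80, C4→D1 3·7=21, C5→D1 2·15=30, C6→D1 4·25=100. Service 337; fixed 429; total 766.
{D1, D2, D3, D4, D5}: service 208 + fixed 1155 = 1363
No other subset beats 692.

Open D1 and D4; minimum total cost 692.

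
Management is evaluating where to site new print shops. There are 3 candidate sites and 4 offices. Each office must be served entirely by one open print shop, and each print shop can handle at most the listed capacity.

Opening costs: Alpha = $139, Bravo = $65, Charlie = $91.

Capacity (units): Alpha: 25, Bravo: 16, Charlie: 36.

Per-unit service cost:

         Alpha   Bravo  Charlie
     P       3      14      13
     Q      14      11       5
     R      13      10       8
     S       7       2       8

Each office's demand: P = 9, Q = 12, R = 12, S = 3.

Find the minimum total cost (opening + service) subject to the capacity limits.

Open {Charlie}: P→Charlie 13·9=117, Q→Charlie 5·12=60, R→Charlie 8·12=96, S→Charlie 8·3=24.
Loads: Charlie carries 36/36. Service 297; fixed 91; total 388.
Next best feasible plan costs 434.

Minimum total cost: 388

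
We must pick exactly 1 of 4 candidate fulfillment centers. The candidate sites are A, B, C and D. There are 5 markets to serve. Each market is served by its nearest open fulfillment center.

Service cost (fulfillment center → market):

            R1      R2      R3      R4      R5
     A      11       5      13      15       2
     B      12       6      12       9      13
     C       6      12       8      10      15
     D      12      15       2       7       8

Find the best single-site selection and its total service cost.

Choose D only; total service cost 44.

With exactly 1 open, each market uses its cheapest among the chosen.
{D}: R1→D 12, R2→D 15, R3→D 2, R4→D 7, R5→D 8. Service cost 44.
{A}: service cost 46
{C}: service cost 51
Among all 4 size-1 choices, {D} is lowest.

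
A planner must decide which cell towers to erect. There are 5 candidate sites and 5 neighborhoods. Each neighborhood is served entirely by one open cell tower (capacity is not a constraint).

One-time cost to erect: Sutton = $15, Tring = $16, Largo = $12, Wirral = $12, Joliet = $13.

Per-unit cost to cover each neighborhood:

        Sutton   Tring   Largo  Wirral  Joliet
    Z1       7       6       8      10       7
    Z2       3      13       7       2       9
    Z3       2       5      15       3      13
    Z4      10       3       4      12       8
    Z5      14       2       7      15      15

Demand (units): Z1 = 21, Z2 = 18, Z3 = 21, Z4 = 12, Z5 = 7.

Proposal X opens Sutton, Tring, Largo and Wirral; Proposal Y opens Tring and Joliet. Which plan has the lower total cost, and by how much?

Proposal X: {Sutton, Tring, Largo, Wirral}: Z1→Tring 6·21=126, Z2→Wirral 2·18=36, Z3→Sutton 2·21=42, Z4→Tring 3·12=36, Z5→Tring 2·7=14. Service 254; fixed 55; total 309.
Proposal Y: {Tring, Joliet}: Z1→Tring 6·21=126, Z2→Joliet 9·18=162, Z3→Tring 5·21=105, Z4→Tring 3·12=36, Z5→Tring 2·7=14. Service 443; fixed 29; total 472.
Difference: |309 − 472| = 163.

Proposal X is cheaper by 163.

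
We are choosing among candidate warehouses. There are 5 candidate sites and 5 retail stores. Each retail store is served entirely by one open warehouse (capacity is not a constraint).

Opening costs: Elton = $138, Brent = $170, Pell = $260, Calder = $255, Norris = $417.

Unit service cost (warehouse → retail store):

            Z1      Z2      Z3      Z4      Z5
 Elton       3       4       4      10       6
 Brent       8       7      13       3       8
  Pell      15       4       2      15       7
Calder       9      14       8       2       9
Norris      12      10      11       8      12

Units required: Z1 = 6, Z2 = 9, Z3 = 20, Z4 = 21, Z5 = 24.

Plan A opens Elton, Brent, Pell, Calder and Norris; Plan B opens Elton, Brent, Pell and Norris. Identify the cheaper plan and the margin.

Plan B is cheaper by 234.

Plan A: {Elton, Brent, Pell, Calder, Norris}: Z1→Elton 3·6=18, Z2→Elton 4·9=36, Z3→Pell 2·20=40, Z4→Calder 2·21=42, Z5→Elton 6·24=144. Service 280; fixed 1240; total 1520.
Plan B: {Elton, Brent, Pell, Norris}: Z1→Elton 3·6=18, Z2→Elton 4·9=36, Z3→Pell 2·20=40, Z4→Brent 3·21=63, Z5→Elton 6·24=144. Service 301; fixed 985; total 1286.
Difference: |1520 − 1286| = 234.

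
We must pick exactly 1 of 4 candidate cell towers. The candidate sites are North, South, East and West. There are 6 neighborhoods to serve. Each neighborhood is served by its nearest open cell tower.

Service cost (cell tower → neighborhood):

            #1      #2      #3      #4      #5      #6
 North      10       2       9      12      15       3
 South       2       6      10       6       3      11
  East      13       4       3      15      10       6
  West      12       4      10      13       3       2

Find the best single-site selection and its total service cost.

With exactly 1 open, each neighborhood uses its cheapest among the chosen.
{South}: #1→South 2, #2→South 6, #3→South 10, #4→South 6, #5→South 3, #6→South 11. Service cost 38.
{West}: service cost 44
{North}: service cost 51
Among all 4 size-1 choices, {South} is lowest.

Choose South only; total service cost 38.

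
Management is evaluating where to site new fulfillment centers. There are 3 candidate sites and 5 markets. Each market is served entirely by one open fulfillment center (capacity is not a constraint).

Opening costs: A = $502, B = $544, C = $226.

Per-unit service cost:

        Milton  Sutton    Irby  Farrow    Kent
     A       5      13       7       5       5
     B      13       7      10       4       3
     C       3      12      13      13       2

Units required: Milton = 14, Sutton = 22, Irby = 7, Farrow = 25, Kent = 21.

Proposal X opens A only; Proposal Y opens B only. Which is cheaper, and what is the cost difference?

Proposal X: {A}: Milton→A 5·14=70, Sutton→A 13·22=286, Irby→A 7·7=49, Farrow→A 5·25=125, Kent→A 5·21=105. Service 635; fixed 502; total 1137.
Proposal Y: {B}: Milton→B 13·14=182, Sutton→B 7·22=154, Irby→B 10·7=70, Farrow→B 4·25=100, Kent→B 3·21=63. Service 569; fixed 544; total 1113.
Difference: |1137 − 1113| = 24.

Proposal Y is cheaper by 24.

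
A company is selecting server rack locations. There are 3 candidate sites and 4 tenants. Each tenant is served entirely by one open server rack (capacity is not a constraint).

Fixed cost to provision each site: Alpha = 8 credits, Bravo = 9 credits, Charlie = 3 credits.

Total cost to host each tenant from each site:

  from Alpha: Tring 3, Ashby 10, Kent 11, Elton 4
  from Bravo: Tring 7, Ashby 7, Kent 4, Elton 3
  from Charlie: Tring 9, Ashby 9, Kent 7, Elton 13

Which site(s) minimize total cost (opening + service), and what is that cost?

Open Bravo only; minimum total cost 30.

For any fixed open set, each tenant goes to its cheapest open site; total = fixed + service.
{Bravo}: Tring→Bravo 7, Ashby→Bravo 7, Kent→Bravo 4, Elton→Bravo 3. Service 21; fixed 9; total 30.
{Bravo, Charlie}: service 21 + fixed 12 = 33
{Alpha, Bravo}: Tring→Alpha 3, Ashby→Bravo 7, Kent→Bravo 4, Elton→Bravo 3. Service 17; fixed 17; total 34.
{Alpha, Bravo, Charlie}: Tring→Alpha 3, Ashby→Bravo 7, Kent→Bravo 4, Elton→Bravo 3. Service 17; fixed 20; total 37.
No other subset beats 30.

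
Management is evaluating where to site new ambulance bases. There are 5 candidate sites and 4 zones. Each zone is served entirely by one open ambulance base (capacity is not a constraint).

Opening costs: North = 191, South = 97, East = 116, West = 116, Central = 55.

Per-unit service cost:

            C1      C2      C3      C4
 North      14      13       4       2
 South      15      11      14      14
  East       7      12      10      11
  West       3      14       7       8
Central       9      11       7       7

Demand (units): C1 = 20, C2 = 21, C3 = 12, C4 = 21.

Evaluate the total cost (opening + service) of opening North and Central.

Each zone is assigned to its cheapest site among the open ones.
{North, Central}: C1→Central 9·20=180, C2→Central 11·21=231, C3→North 4·12=48, C4→North 2·21=42. Service 501; fixed 246; total 747.

Total cost: 747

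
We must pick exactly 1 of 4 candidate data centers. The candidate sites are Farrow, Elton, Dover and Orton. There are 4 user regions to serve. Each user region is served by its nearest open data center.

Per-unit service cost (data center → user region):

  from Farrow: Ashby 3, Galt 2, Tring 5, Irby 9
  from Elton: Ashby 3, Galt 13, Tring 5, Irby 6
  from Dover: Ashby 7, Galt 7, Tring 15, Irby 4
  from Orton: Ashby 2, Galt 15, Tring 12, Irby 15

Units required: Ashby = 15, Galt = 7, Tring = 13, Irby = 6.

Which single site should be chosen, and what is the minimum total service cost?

Choose Farrow only; total service cost 178.

With exactly 1 open, each user region uses its cheapest among the chosen.
{Farrow}: Ashby→Farrow 3·15=45, Galt→Farrow 2·7=14, Tring→Farrow 5·13=65, Irby→Farrow 9·6=54. Service cost 178.
{Elton}: service cost 237
{Dover}: service cost 373
Among all 4 size-1 choices, {Farrow} is lowest.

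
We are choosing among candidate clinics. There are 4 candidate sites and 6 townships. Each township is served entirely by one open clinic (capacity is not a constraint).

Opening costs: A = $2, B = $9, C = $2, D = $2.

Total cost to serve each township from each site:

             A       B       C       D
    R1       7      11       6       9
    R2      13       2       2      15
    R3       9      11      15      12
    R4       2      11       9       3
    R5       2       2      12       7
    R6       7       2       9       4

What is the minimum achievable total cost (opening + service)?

Minimum total cost: 31

For any fixed open set, each township goes to its cheapest open site; total = fixed + service.
{A, C, D}: R1→C 6, R2→C 2, R3→A 9, R4→A 2, R5→A 2, R6→D 4. Service 25; fixed 6; total 31.
{A, C}: R1→C 6, R2→C 2, R3→A 9, R4→A 2, R5→A 2, R6→A 7. Service 28; fixed 4; total 32.
{A, B}: R1→A 7, R2→B 2, R3→A 9, R4→A 2, R5→A 2, R6→B 2. Service 24; fixed 11; total 35.
{A, B, C, D}: R1→C 6, R2→B 2, R3→A 9, R4→A 2, R5→A 2, R6→B 2. Service 23; fixed 15; total 38.
No other subset beats 31.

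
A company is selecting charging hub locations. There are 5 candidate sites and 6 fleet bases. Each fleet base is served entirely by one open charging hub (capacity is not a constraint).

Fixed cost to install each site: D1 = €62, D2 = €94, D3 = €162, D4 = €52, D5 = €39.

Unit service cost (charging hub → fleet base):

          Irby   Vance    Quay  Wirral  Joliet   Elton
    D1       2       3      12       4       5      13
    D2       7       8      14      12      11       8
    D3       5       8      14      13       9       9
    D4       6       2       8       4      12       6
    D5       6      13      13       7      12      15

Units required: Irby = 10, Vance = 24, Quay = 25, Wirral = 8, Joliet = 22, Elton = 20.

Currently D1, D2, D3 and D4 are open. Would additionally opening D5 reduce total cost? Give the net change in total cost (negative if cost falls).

Current service cost with {D1, D2, D3, D4}: 530.
Adding D5: each fleet base re-picks its cheapest; new service cost 530, saving 0.
Extra fixed cost: 39. Net change = 39 − 0 = 39.
(Totals: 900 → 939.)

No — net change +39 (cost rises by 39).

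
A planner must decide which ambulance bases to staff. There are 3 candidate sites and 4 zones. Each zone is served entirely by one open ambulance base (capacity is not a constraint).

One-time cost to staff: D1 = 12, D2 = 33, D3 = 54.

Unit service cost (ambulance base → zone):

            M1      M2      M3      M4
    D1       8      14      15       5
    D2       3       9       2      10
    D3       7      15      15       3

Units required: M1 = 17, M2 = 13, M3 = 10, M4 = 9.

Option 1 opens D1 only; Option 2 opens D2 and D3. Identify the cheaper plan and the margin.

Option 2 is cheaper by 223.

Option 1: {D1}: M1→D1 8·17=136, M2→D1 14·13=182, M3→D1 15·10=150, M4→D1 5·9=45. Service 513; fixed 12; total 525.
Option 2: {D2, D3}: M1→D2 3·17=51, M2→D2 9·13=117, M3→D2 2·10=20, M4→D3 3·9=27. Service 215; fixed 87; total 302.
Difference: |525 − 302| = 223.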